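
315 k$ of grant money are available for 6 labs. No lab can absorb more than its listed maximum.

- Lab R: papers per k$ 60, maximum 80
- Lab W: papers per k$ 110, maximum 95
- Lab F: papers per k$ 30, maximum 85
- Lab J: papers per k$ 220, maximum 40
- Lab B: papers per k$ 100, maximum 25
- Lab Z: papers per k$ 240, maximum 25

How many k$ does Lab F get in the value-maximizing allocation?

Rank by papers per k$: Lab Z 240 > Lab J 220 > Lab W 110 > Lab B 100 > Lab R 60 > Lab F 30.
Lab Z: +25 to 25 (cap) → 290 left.
Lab J takes 40 to reach its cap of 40 → 250 left.
Lab W: +95 to 95 (cap) → 155 left.
Lab B takes 25 to reach its cap of 25 → 130 left.
Lab R takes 80 to reach its cap of 80 → 50 left.
Lab F: +50 (room for 85) → 50. Pool exhausted.

50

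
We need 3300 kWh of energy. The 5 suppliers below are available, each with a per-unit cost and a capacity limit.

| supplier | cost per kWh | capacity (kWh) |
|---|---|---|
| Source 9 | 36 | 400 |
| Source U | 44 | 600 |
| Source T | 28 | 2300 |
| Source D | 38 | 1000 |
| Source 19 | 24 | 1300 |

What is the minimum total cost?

87200

Fill from the cheapest supplier first.
Source 19 at 24: take all 1300 kWh — 2000 still needed.
Take 2000 from Source T at 28 to finish.
Source 9, Source D, Source U: unused.
Cost = 1300×24 + 2000×28 = 87200.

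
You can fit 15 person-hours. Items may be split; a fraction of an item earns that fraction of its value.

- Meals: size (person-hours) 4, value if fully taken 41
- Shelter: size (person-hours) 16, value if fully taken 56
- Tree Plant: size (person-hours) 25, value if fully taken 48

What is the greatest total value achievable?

79.5

Rank by value-to-size ratio: Meals 41/4≈10.2, Shelter 56/16≈3.5, Tree Plant 48/25≈1.92.
Meals: take in full, 4 person-hours for value 41 — 11 left.
11 person-hours left: a 11/16 share of Shelter gives 56×11/16 = 38.5.
Total value = 79.5.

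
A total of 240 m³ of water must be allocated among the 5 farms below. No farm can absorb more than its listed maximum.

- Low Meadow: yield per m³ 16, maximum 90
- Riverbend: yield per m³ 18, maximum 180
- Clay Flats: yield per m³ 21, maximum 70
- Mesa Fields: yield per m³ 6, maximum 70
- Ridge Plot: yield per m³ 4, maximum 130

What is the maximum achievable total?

Highest yield per m³ first: Clay Flats 21 > Riverbend 18 > Low Meadow 16 > Mesa Fields 6 > Ridge Plot 4.
Clay Flats takes 70 to reach its cap of 70 ; 170 left.
Riverbend: +170 (room for 180) → 170. Pool exhausted.
Total = 18×170 + 21×70 = 4530.

4530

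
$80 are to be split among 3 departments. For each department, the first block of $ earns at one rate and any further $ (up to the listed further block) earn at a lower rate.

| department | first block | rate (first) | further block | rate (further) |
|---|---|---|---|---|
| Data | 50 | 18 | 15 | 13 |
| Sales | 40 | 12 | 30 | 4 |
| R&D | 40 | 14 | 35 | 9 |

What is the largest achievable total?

Order all 6 blocks by rate: Data/T1 18 > R&D/T1 14 > Data/T2 13 > Sales/T1 12 > R&D/T2 9 > Sales/T2 4.
Data T1 at 18: fill all 50 — 30 left.
R&D T1 at 14: only 30 left, fill 30.
Total = 18×50 + 14×30 = 1320.

1320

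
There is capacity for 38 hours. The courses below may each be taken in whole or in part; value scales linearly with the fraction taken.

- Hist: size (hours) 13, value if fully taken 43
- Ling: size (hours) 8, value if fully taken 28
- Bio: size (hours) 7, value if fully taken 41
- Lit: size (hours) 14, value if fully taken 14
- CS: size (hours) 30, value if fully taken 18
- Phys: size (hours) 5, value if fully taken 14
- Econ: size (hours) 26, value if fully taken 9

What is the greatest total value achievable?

131

Best value per unit of size first: Bio 41/7≈5.86, Ling 28/8≈3.5, Hist 43/13≈3.31, Phys 14/5≈2.8, Lit 14/14≈1, CS 18/30≈0.6, Econ 9/26≈0.346.
All 7 hours of Bio fit (value 41) ; 31 remain.
All 8 hours of Ling fit (value 28) ; 23 remain.
All 13 hours of Hist fit (value 43) ; 10 remain.
All 5 hours of Phys fit (value 14) ; 5 remain.
Fill the last 5 hours with part of Lit: 5/14 of it earns 5.
Total value = 131.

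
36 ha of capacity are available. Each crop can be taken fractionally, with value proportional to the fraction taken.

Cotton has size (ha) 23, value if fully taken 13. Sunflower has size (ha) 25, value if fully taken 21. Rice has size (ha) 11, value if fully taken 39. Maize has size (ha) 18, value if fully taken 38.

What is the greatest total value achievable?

Rank by value-to-size ratio: Rice 39/11≈3.55, Maize 38/18≈2.11, Sunflower 21/25≈0.84, Cotton 13/23≈0.565.
All 11 ha of Rice fit (value 39) — 25 remain.
Take all of Maize (18 ha, value 38) — 7 ha left.
Only 7 ha remain; take 7/25 of Sunflower for value 21×7/25 = 5.88.
Total value = 82.88.

82.88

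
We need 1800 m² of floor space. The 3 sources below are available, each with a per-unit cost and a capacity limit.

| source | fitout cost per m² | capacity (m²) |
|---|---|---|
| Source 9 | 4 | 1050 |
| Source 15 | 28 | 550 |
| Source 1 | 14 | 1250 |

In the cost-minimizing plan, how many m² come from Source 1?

750

Use sources in increasing cost order.
Take 1050 from Source 9 at 4 — need 750 more.
Take 750 from Source 1 at 14 to finish.
Source 15: unused.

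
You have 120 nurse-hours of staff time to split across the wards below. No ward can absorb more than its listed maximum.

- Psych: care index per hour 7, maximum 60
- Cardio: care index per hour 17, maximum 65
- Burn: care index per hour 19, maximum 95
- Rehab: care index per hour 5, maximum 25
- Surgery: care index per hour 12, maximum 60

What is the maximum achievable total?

Rank by care index per hour: Burn 19 > Cardio 17 > Surgery 12 > Psych 7 > Rehab 5.
Burn takes 95 to reach its cap of 95 → 25 left.
Cardio has room for 65 but only 25 remain, so it gets 25.
Total = 17×25 + 19×95 = 2230.

2230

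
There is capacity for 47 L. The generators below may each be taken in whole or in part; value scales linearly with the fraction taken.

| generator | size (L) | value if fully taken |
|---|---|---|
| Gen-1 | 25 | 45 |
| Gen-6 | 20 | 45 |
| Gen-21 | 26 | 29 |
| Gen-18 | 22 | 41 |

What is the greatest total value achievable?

Best value per unit of size first: Gen-6 45/20≈2.25, Gen-18 41/22≈1.86, Gen-1 45/25≈1.8, Gen-21 29/26≈1.12.
All 20 L of Gen-6 fit (value 45) — 27 remain.
Gen-18: take in full, 22 L for value 41 — 5 left.
Only 5 L remain; take 5/25 of Gen-1 for value 45×5/25 = 9.
Total value = 95.

95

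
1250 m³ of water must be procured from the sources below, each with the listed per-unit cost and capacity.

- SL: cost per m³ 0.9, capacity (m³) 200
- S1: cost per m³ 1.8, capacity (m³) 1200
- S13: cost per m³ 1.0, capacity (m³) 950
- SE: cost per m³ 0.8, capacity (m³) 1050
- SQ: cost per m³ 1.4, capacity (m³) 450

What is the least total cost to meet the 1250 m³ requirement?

Cheapest first:
SE (0.8): use full 1050 — 200 m³ to go.
Take 200 from SL at 0.9 — need 0 more.
S13, SQ, S1: unused.
Cost = 1050×0.8 + 200×0.9 = 1020.

1020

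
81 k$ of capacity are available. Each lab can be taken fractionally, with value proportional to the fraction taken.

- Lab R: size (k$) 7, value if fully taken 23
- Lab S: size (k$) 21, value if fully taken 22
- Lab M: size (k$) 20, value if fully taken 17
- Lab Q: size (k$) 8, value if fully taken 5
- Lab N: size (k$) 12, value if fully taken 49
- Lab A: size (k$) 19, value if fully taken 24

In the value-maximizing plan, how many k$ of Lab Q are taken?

2

Best value per unit of size first: Lab N 49/12≈4.08, Lab R 23/7≈3.29, Lab A 24/19≈1.26, Lab S 22/21≈1.05, Lab M 17/20≈0.85, Lab Q 5/8≈0.625.
All 12 k$ of Lab N fit (value 49) — 69 remain.
Lab R: take in full, 7 k$ for value 23 — 62 left.
All 19 k$ of Lab A fit (value 24) — 43 remain.
Lab S: take in full, 21 k$ for value 22 — 22 left.
Take all of Lab M (20 k$, value 17) — 2 k$ left.
2 k$ left: a 2/8 share of Lab Q gives 5×2/8 = 1.25.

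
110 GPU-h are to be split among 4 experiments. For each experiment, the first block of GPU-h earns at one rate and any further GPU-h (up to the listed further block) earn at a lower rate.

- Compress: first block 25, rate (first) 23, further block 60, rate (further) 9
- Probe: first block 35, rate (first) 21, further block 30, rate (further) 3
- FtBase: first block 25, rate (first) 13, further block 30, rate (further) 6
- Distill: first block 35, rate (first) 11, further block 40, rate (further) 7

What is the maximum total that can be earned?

Treat each block as its own option and order by rate: Compress/first 23 > Probe/first 21 > FtBase/first 13 > Distill/first 11 > Compress/second 9 > Distill/second 7 > FtBase/second 6 > Probe/second 3.
Fill Compress first block (25 at 23) ; 85 left.
Fill Probe first block (35 at 21) ; 50 left.
FtBase first at 13: fill all 25 ; 25 left.
25 remain; put them into Distill first at 11.
Total = 23×25 + 21×35 + 13×25 + 11×25 = 1910.

1910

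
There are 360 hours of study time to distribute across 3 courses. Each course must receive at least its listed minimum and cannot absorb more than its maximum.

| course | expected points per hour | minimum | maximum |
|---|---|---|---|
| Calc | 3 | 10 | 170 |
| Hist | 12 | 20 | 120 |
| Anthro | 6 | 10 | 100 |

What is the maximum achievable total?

Meeting every minimum uses 10+20+10 = 40 hours, leaving 320.
Order the courses by expected points per hour: Hist 12 > Anthro 6 > Calc 3.
Hist takes 100 more to reach its cap of 120 — 220 left.
Anthro: +90 to 100 (cap) — 130 left.
Only 130 left; Calc takes them to reach 140.
Total = 3×140 + 12×120 + 6×100 = 2460.

2460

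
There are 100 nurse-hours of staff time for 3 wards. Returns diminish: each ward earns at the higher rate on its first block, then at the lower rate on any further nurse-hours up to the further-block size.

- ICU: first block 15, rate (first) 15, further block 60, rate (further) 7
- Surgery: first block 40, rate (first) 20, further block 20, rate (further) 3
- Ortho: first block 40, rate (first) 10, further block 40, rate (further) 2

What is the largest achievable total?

Rank every tier by rate: Surgery/tier1 20 > ICU/tier1 15 > Ortho/tier1 10 > ICU/tier2 7 > Surgery/tier2 3 > Ortho/tier2 2.
Surgery/tier1 (20): +40 → 60 left.
Fill ICU tier1 block (15 at 15) → 45 left.
Fill Ortho tier1 block (40 at 10) → 5 left.
5 remain; put them into ICU tier2 at 7.
Total = 20×40 + 15×15 + 10×40 + 7×5 = 1460.

1460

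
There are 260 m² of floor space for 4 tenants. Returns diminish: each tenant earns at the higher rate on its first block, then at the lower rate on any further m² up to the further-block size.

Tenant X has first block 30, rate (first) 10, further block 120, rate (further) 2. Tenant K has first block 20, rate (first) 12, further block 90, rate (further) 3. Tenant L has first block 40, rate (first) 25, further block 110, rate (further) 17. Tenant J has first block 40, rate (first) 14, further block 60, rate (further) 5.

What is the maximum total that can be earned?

4070

Treat each block as its own option and order by rate: Tenant L/T1 25 > Tenant L/T2 17 > Tenant J/T1 14 > Tenant K/T1 12 > Tenant X/T1 10 > Tenant J/T2 5 > Tenant K/T2 3 > Tenant X/T2 2.
Fill Tenant L T1 block (40 at 25) ; 220 left.
Fill Tenant L T2 block (110 at 17) ; 110 left.
Tenant J/T1 (14): +40 ; 70 left.
Tenant K T1 at 12: fill all 20 ; 50 left.
Tenant X T1 at 10: fill all 30 ; 20 left.
Tenant J T2 at 5: only 20 left, fill 20.
Total = 25×40 + 17×110 + 14×40 + 12×20 + 10×30 + 5×20 = 4070.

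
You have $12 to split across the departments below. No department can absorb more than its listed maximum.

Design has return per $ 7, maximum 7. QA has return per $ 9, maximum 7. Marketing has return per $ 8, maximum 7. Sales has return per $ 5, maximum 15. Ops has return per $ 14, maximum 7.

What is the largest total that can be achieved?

Order the departments by return per $: Ops 14 > QA 9 > Marketing 8 > Design 7 > Sales 5.
Ops takes 7 to reach its cap of 7 → 5 left.
Only 5 left; QA takes them to reach 5.
Total = 9×5 + 14×7 = 143.

143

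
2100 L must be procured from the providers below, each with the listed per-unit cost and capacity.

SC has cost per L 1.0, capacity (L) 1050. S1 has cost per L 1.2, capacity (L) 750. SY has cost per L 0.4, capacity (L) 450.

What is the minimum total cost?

1950

Fill from the cheapest provider first.
Take 450 from SY at 0.4 → need 1650 more.
SC (1.0): use full 1050 → 600 L to go.
S1 (1.2): take the remaining 600 → done.
Cost = 450×0.4 + 1050×1.0 + 600×1.2 = 1950.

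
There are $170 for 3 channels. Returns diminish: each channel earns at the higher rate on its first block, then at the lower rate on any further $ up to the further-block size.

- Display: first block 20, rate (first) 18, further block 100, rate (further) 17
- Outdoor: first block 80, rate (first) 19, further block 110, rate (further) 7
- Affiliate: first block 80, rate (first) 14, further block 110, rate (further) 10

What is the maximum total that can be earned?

Treat each block as its own option and order by rate: Outdoor/first 19 > Display/first 18 > Display/second 17 > Affiliate/first 14 > Affiliate/second 10 > Outdoor/second 7.
Outdoor/first (19): +80 ; 90 left.
Fill Display first block (20 at 18) ; 70 left.
Display/second: +70 of 100 at 17; pool empty.
Total = 19×80 + 18×20 + 17×70 = 3070.

3070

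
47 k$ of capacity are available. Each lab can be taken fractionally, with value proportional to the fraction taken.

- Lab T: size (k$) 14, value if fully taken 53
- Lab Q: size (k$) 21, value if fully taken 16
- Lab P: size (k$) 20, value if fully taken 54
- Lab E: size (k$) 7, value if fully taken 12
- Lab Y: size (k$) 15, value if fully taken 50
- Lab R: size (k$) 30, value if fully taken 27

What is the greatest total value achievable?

Rank by value-to-size ratio: Lab T 53/14≈3.79, Lab Y 50/15≈3.33, Lab P 54/20≈2.7, Lab E 12/7≈1.71, Lab R 27/30≈0.9, Lab Q 16/21≈0.762.
All 14 k$ of Lab T fit (value 53) → 33 remain.
Take all of Lab Y (15 k$, value 50) → 18 k$ left.
Fill the last 18 k$ with part of Lab P: 18/20 of it earns 48.6.
Total value = 151.6.

151.6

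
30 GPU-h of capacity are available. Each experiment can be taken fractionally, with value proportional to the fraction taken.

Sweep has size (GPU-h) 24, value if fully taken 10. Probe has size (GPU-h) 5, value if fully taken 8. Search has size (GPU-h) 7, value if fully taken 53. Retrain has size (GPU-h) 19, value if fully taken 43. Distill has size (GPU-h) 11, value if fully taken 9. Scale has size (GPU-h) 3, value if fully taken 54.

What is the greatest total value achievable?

Best value per unit of size first: Scale 54/3≈18, Search 53/7≈7.57, Retrain 43/19≈2.26, Probe 8/5≈1.6, Distill 9/11≈0.818, Sweep 10/24≈0.417.
All 3 GPU-h of Scale fit (value 54) — 27 remain.
Take all of Search (7 GPU-h, value 53) — 20 GPU-h left.
Retrain: take in full, 19 GPU-h for value 43 — 1 left.
Fill the last 1 GPU-h with part of Probe: 1/5 of it earns 1.6.
Total value = 151.6.

151.6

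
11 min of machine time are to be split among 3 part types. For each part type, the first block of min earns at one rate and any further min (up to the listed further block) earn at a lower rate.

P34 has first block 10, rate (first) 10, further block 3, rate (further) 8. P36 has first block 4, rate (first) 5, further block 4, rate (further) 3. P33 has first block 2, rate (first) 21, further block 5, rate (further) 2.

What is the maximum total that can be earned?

132

Rank every tier by rate: P33/tier1 21 > P34/tier1 10 > P34/tier2 8 > P36/tier1 5 > P36/tier2 3 > P33/tier2 2.
Fill P33 tier1 block (2 at 21) ; 9 left.
9 remain; put them into P34 tier1 at 10.
Total = 21×2 + 10×9 = 132.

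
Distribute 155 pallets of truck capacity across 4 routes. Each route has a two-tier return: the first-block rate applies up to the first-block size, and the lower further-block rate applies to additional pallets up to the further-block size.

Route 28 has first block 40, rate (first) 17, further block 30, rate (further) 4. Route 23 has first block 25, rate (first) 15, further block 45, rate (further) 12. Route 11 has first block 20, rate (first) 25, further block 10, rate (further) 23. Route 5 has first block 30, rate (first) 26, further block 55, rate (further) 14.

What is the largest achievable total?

Order all 8 blocks by rate: Route 5/tier1 26 > Route 11/tier1 25 > Route 11/tier2 23 > Route 28/tier1 17 > Route 23/tier1 15 > Route 5/tier2 14 > Route 23/tier2 12 > Route 28/tier2 4.
Route 5/tier1 (26): +30 — 125 left.
Route 11/tier1 (25): +20 — 105 left.
Route 11 tier2 at 23: fill all 10 — 95 left.
Route 28 tier1 at 17: fill all 40 — 55 left.
Route 23 tier1 at 15: fill all 25 — 30 left.
Route 5 tier2 at 14: only 30 left, fill 30.
Total = 26×30 + 25×20 + 23×10 + 17×40 + 15×25 + 14×30 = 2985.

2985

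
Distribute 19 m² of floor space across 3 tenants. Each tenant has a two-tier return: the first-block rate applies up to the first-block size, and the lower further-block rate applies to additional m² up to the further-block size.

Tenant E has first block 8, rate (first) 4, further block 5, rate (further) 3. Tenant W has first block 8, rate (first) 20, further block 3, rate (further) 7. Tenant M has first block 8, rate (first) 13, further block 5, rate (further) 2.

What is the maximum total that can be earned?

Order all 6 blocks by rate: Tenant W/T1 20 > Tenant M/T1 13 > Tenant W/T2 7 > Tenant E/T1 4 > Tenant E/T2 3 > Tenant M/T2 2.
Tenant W/T1 (20): +8 → 11 left.
Tenant M T1 at 13: fill all 8 → 3 left.
Tenant W T2 at 7: fill all 3 → 0 left.
Total = 20×8 + 13×8 + 7×3 = 285.

285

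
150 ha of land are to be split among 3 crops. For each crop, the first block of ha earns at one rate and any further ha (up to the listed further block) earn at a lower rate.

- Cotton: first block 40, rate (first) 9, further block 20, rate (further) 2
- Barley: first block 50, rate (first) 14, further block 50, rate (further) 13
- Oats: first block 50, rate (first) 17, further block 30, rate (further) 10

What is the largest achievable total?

2200

Rank every tier by rate: Oats/T1 17 > Barley/T1 14 > Barley/T2 13 > Oats/T2 10 > Cotton/T1 9 > Cotton/T2 2.
Oats T1 at 17: fill all 50 → 100 left.
Barley T1 at 14: fill all 50 → 50 left.
Barley T2 at 13: fill all 50 → 0 left.
Total = 17×50 + 14×50 + 13×50 = 2200.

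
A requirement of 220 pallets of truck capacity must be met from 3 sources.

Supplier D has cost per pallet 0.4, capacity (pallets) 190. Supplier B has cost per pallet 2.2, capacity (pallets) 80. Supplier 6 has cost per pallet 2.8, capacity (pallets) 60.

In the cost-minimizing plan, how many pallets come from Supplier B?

30

Fill from the cheapest source first.
Supplier D at 0.4: take all 190 pallets → 30 still needed.
Supplier B at 2.2: take 30 of its 80 → requirement met.
Supplier 6: unused.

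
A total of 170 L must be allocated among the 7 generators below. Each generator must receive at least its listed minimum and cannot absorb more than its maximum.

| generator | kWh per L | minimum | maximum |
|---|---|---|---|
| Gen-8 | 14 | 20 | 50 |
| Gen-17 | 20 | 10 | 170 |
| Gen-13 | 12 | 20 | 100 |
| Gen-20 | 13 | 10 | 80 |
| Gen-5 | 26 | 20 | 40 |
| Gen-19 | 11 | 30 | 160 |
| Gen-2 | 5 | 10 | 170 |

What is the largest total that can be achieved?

Meeting every minimum uses 20+10+20+10+20+30+10 = 120 L, leaving 50.
Order the generators by kWh per L: Gen-5 26 > Gen-17 20 > Gen-8 14 > Gen-20 13 > Gen-13 12 > Gen-19 11 > Gen-2 5.
Give Gen-5 20 more to hit its cap of 40 — 30 left.
Gen-17 has room for 160 more but only 30 remain, so it gets 40.
Total = 14×20 + 20×40 + 12×20 + 13×10 + 26×40 + 11×30 + 5×10 = 2870.

2870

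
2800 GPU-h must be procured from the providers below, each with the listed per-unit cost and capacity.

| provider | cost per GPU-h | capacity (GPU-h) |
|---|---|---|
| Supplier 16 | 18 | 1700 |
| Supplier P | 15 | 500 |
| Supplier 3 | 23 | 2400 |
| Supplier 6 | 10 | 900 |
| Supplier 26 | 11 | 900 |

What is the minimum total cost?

Cheapest first:
Supplier 6 (10): use full 900 — 1900 GPU-h to go.
Take 900 from Supplier 26 at 11 — need 1000 more.
Supplier P at 15: take all 500 GPU-h — 500 still needed.
Take 500 from Supplier 16 at 18 to finish.
Supplier 3: unused.
Cost = 900×10 + 900×11 + 500×15 + 500×18 = 35400.

35400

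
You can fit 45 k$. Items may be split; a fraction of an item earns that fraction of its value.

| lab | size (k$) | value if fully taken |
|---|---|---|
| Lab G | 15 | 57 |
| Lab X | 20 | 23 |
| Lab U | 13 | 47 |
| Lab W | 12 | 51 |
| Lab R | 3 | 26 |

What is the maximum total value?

Best value per unit of size first: Lab R 26/3≈8.67, Lab W 51/12≈4.25, Lab G 57/15≈3.8, Lab U 47/13≈3.62, Lab X 23/20≈1.15.
Take all of Lab R (3 k$, value 26) — 42 k$ left.
Lab W: take in full, 12 k$ for value 51 — 30 left.
All 15 k$ of Lab G fit (value 57) — 15 remain.
Lab U: take in full, 13 k$ for value 47 — 2 left.
Fill the last 2 k$ with part of Lab X: 2/20 of it earns 2.3.
Total value = 183.3.

183.3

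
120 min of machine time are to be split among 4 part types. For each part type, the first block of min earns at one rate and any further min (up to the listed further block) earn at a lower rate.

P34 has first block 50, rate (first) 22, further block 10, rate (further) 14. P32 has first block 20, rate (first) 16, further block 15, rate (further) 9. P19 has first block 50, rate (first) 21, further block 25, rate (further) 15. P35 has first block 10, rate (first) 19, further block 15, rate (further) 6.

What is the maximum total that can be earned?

2500

Rank every tier by rate: P34/first 22 > P19/first 21 > P35/first 19 > P32/first 16 > P19/second 15 > P34/second 14 > P32/second 9 > P35/second 6.
Fill P34 first block (50 at 22) — 70 left.
P19 first at 21: fill all 50 — 20 left.
P35 first at 19: fill all 10 — 10 left.
10 remain; put them into P32 first at 16.
Total = 22×50 + 21×50 + 19×10 + 16×10 = 2500.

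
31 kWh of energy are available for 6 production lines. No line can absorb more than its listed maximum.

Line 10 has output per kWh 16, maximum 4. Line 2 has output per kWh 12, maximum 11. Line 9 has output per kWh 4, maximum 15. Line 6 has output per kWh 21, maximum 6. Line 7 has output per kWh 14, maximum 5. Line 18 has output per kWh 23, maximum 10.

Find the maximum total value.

Highest output per kWh first: Line 18 23 > Line 6 21 > Line 10 16 > Line 7 14 > Line 2 12 > Line 9 4.
Line 18: +10 to 10 (cap) ; 21 left.
Line 6: +6 to 6 (cap) ; 15 left.
Line 10 takes 4 to reach its cap of 4 ; 11 left.
Line 7: +5 to 5 (cap) ; 6 left.
Line 2 has room for 11 but only 6 remain, so it gets 6.
Total = 16×4 + 12×6 + 21×6 + 14×5 + 23×10 = 562.

562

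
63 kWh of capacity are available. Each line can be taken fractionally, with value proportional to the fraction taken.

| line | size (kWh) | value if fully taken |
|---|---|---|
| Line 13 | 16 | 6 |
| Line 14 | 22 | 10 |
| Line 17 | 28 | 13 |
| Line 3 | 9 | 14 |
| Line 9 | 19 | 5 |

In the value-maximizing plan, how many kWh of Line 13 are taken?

4

Rank by value-to-size ratio: Line 3 14/9≈1.56, Line 17 13/28≈0.464, Line 14 10/22≈0.455, Line 13 6/16≈0.375, Line 9 5/19≈0.263.
All 9 kWh of Line 3 fit (value 14) ; 54 remain.
Take all of Line 17 (28 kWh, value 13) ; 26 kWh left.
All 22 kWh of Line 14 fit (value 10) ; 4 remain.
4 kWh left: a 4/16 share of Line 13 gives 6×4/16 = 1.5.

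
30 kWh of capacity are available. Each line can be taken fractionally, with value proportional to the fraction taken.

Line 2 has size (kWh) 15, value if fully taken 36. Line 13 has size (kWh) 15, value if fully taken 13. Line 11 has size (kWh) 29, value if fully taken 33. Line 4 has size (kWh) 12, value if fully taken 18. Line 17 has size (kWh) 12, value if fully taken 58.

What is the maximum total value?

Rank by value-to-size ratio: Line 17 58/12≈4.83, Line 2 36/15≈2.4, Line 4 18/12≈1.5, Line 11 33/29≈1.14, Line 13 13/15≈0.867.
Take all of Line 17 (12 kWh, value 58) — 18 kWh left.
All 15 kWh of Line 2 fit (value 36) — 3 remain.
3 kWh left: a 3/12 share of Line 4 gives 18×3/12 = 4.5.
Total value = 98.5.

98.5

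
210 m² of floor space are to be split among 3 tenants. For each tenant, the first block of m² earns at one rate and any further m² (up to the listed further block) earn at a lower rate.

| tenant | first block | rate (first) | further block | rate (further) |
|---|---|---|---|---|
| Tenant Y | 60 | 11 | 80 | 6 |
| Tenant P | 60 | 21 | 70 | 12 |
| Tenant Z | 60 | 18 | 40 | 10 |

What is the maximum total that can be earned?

3400

Rank every tier by rate: Tenant P/tier1 21 > Tenant Z/tier1 18 > Tenant P/tier2 12 > Tenant Y/tier1 11 > Tenant Z/tier2 10 > Tenant Y/tier2 6.
Tenant P tier1 at 21: fill all 60 — 150 left.
Tenant Z/tier1 (18): +60 — 90 left.
Tenant P/tier2 (12): +70 — 20 left.
Tenant Y tier1 at 11: only 20 left, fill 20.
Total = 21×60 + 18×60 + 12×70 + 11×20 = 3400.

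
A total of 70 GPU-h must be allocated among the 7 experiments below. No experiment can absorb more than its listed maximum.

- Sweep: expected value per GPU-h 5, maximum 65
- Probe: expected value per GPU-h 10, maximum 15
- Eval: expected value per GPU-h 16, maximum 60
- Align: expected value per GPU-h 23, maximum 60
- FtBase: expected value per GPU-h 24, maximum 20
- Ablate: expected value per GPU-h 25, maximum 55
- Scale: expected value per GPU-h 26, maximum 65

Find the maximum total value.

1815

Order the experiments by expected value per GPU-h: Scale 26 > Ablate 25 > FtBase 24 > Align 23 > Eval 16 > Probe 10 > Sweep 5.
Scale takes 65 to reach its cap of 65 ; 5 left.
Ablate: +5 (room for 55) → 5. Pool exhausted.
Total = 25×5 + 26×65 = 1815.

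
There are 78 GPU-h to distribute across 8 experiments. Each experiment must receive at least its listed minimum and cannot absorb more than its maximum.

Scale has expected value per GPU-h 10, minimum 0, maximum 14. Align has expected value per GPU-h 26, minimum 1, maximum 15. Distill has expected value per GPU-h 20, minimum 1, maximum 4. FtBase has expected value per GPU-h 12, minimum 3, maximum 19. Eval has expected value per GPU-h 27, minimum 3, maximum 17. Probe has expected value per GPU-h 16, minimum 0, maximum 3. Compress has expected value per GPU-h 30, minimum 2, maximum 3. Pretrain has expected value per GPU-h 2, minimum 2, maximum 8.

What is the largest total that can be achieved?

Meeting every minimum uses 0+1+1+3+3+0+2+2 = 12 GPU-h, leaving 66.
Rank by expected value per GPU-h: Compress 30 > Eval 27 > Align 26 > Distill 20 > Probe 16 > FtBase 12 > Scale 10 > Pretrain 2.
Compress: +1 to 3 (cap) → 65 left.
Give Eval 14 more to hit its cap of 17 → 51 left.
Align takes 14 more to reach its cap of 15 → 37 left.
Give Distill 3 more to hit its cap of 4 → 34 left.
Probe takes 3 more to reach its cap of 3 → 31 left.
FtBase takes 16 more to reach its cap of 19 → 15 left.
Scale: +14 to 14 (cap) → 1 left.
Only 1 left; Pretrain takes them to reach 3.
Total = 10×14 + 26×15 + 20×4 + 12×19 + 27×17 + 16×3 + 30×3 + 2×3 = 1441.

1441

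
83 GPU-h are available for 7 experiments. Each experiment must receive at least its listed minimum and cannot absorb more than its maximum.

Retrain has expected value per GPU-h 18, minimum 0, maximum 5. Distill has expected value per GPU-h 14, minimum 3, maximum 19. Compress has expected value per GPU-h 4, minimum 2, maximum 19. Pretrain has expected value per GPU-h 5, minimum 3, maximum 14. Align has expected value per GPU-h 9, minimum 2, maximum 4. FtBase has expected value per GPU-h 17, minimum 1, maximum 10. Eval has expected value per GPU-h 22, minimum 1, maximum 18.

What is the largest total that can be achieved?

1080

Meeting every minimum uses 0+3+2+3+2+1+1 = 12 GPU-h, leaving 71.
Rank by expected value per GPU-h: Eval 22 > Retrain 18 > FtBase 17 > Distill 14 > Align 9 > Pretrain 5 > Compress 4.
Eval takes 17 more to reach its cap of 18 → 54 left.
Give Retrain 5 more to hit its cap of 5 → 49 left.
Give FtBase 9 more to hit its cap of 10 → 40 left.
Distill takes 16 more to reach its cap of 19 → 24 left.
Align takes 2 more to reach its cap of 4 → 22 left.
Pretrain: +11 to 14 (cap) → 11 left.
Compress has room for 17 more but only 11 remain, so it gets 13.
Total = 18×5 + 14×19 + 4×13 + 5×14 + 9×4 + 17×10 + 22×18 = 1080.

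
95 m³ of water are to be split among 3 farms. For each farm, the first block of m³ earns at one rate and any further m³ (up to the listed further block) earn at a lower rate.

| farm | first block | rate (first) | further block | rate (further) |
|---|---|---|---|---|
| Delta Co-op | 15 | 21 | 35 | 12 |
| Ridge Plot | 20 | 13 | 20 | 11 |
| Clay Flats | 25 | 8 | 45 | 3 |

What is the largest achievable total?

Treat each block as its own option and order by rate: Delta Co-op/T1 21 > Ridge Plot/T1 13 > Delta Co-op/T2 12 > Ridge Plot/T2 11 > Clay Flats/T1 8 > Clay Flats/T2 3.
Fill Delta Co-op T1 block (15 at 21) → 80 left.
Ridge Plot T1 at 13: fill all 20 → 60 left.
Delta Co-op/T2 (12): +35 → 25 left.
Ridge Plot T2 at 11: fill all 20 → 5 left.
Clay Flats T1 at 8: only 5 left, fill 5.
Total = 21×15 + 13×20 + 12×35 + 11×20 + 8×5 = 1255.

1255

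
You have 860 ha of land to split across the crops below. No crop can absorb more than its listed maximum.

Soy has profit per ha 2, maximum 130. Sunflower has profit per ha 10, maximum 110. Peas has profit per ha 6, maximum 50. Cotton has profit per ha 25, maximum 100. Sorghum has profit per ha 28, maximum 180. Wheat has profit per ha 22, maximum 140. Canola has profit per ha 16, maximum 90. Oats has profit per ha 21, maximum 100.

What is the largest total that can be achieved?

15740

Order the crops by profit per ha: Sorghum 28 > Cotton 25 > Wheat 22 > Oats 21 > Canola 16 > Sunflower 10 > Peas 6 > Soy 2.
Sorghum takes 180 to reach its cap of 180 ; 680 left.
Cotton takes 100 to reach its cap of 100 ; 580 left.
Give Wheat 140 to hit its cap of 140 ; 440 left.
Oats takes 100 to reach its cap of 100 ; 340 left.
Canola takes 90 to reach its cap of 90 ; 250 left.
Sunflower takes 110 to reach its cap of 110 ; 140 left.
Peas takes 50 to reach its cap of 50 ; 90 left.
Soy has room for 130 but only 90 remain, so it gets 90.
Total = 2×90 + 10×110 + 6×50 + 25×100 + 28×180 + 22×140 + 16×90 + 21×100 = 15740.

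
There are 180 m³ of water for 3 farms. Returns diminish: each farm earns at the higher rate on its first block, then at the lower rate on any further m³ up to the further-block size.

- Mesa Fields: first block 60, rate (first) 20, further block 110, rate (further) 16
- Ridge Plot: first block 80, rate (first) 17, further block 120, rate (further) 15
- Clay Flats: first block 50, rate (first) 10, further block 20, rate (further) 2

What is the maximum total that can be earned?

Rank every tier by rate: Mesa Fields/first 20 > Ridge Plot/first 17 > Mesa Fields/second 16 > Ridge Plot/second 15 > Clay Flats/first 10 > Clay Flats/second 2.
Mesa Fields/first (20): +60 ; 120 left.
Ridge Plot/first (17): +80 ; 40 left.
Mesa Fields second at 16: only 40 left, fill 40.
Total = 20×60 + 17×80 + 16×40 = 3200.

3200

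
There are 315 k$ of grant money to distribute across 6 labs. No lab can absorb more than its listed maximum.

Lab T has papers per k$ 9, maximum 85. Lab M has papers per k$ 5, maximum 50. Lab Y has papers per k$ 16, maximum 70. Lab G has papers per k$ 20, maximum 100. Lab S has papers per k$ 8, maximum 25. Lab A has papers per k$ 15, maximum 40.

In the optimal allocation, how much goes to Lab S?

20

Rank by papers per k$: Lab G 20 > Lab Y 16 > Lab A 15 > Lab T 9 > Lab S 8 > Lab M 5.
Lab G: +100 to 100 (cap) → 215 left.
Lab Y takes 70 to reach its cap of 70 → 145 left.
Lab A: +40 to 40 (cap) → 105 left.
Lab T takes 85 to reach its cap of 85 → 20 left.
Lab S: +20 (room for 25) → 20. Pool exhausted.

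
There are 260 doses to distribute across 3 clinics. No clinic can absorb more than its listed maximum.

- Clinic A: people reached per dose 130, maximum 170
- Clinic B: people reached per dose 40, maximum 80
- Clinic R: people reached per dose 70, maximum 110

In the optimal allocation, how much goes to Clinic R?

Rank by people reached per dose: Clinic A 130 > Clinic R 70 > Clinic B 40.
Give Clinic A 170 to hit its cap of 170 → 90 left.
Only 90 left; Clinic R takes them to reach 90.

90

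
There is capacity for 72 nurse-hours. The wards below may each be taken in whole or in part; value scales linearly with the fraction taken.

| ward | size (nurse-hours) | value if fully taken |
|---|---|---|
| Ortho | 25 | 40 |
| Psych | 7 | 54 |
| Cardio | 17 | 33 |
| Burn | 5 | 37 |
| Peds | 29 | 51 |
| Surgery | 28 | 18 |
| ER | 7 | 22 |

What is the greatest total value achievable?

208.2

Rank by value-to-size ratio: Psych 54/7≈7.71, Burn 37/5≈7.4, ER 22/7≈3.14, Cardio 33/17≈1.94, Peds 51/29≈1.76, Ortho 40/25≈1.6, Surgery 18/28≈0.643.
Take all of Psych (7 nurse-hours, value 54) — 65 nurse-hours left.
All 5 nurse-hours of Burn fit (value 37) — 60 remain.
ER: take in full, 7 nurse-hours for value 22 — 53 left.
Cardio: take in full, 17 nurse-hours for value 33 — 36 left.
Take all of Peds (29 nurse-hours, value 51) — 7 nurse-hours left.
7 nurse-hours left: a 7/25 share of Ortho gives 40×7/25 = 11.2.
Total value = 208.2.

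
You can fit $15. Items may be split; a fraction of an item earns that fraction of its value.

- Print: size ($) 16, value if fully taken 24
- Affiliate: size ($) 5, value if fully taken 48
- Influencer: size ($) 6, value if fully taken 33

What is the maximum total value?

Sort by value density: Affiliate 48/5≈9.6, Influencer 33/6≈5.5, Print 24/16≈1.5.
Take all of Affiliate (5 $, value 48) → 10 $ left.
Influencer: take in full, 6 $ for value 33 → 4 left.
Only 4 $ remain; take 4/16 of Print for value 24×4/16 = 6.
Total value = 87.

87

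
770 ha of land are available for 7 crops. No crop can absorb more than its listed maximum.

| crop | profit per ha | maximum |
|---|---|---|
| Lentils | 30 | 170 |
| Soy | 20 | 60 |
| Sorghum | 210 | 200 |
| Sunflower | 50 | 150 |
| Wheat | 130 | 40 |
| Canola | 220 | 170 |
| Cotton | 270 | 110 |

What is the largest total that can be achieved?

Rank by profit per ha: Cotton 270 > Canola 220 > Sorghum 210 > Wheat 130 > Sunflower 50 > Lentils 30 > Soy 20.
Cotton: +110 to 110 (cap) → 660 left.
Give Canola 170 to hit its cap of 170 → 490 left.
Sorghum takes 200 to reach its cap of 200 → 290 left.
Wheat takes 40 to reach its cap of 40 → 250 left.
Give Sunflower 150 to hit its cap of 150 → 100 left.
Lentils has room for 170 but only 100 remain, so it gets 100.
Total = 30×100 + 210×200 + 50×150 + 130×40 + 220×170 + 270×110 = 124800.

124800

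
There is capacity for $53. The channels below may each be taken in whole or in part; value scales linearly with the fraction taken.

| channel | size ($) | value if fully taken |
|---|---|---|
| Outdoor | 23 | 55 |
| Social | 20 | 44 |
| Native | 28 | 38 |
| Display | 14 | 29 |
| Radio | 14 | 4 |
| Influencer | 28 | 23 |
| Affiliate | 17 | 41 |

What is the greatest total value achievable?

Best value per unit of size first: Affiliate 41/17≈2.41, Outdoor 55/23≈2.39, Social 44/20≈2.2, Display 29/14≈2.07, Native 38/28≈1.36, Influencer 23/28≈0.821, Radio 4/14≈0.286.
All 17 $ of Affiliate fit (value 41) → 36 remain.
Outdoor: take in full, 23 $ for value 55 → 13 left.
Only 13 $ remain; take 13/20 of Social for value 44×13/20 = 28.6.
Total value = 124.6.

124.6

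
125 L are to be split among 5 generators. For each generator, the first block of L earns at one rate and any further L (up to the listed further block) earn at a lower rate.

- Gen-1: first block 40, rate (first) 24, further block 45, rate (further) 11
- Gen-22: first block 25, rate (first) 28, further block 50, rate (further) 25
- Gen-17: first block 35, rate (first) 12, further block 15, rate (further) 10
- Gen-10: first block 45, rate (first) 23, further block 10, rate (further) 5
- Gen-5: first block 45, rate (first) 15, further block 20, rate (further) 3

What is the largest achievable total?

3140

Order all 10 blocks by rate: Gen-22/first 28 > Gen-22/second 25 > Gen-1/first 24 > Gen-10/first 23 > Gen-5/first 15 > Gen-17/first 12 > Gen-1/second 11 > Gen-17/second 10 > Gen-10/second 5 > Gen-5/second 3.
Fill Gen-22 first block (25 at 28) → 100 left.
Gen-22 second at 25: fill all 50 → 50 left.
Fill Gen-1 first block (40 at 24) → 10 left.
10 remain; put them into Gen-10 first at 23.
Total = 28×25 + 25×50 + 24×40 + 23×10 = 3140.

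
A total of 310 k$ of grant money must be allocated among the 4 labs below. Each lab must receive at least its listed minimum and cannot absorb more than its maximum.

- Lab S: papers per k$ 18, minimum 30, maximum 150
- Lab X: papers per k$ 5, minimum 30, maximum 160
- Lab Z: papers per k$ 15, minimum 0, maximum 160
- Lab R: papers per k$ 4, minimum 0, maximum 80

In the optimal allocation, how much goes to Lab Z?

Meeting every minimum uses 30+30+0+0 = 60 k$, leaving 250.
Order the labs by papers per k$: Lab S 18 > Lab Z 15 > Lab X 5 > Lab R 4.
Lab S: +120 to 150 (cap) → 130 left.
Lab Z has room for 160 more but only 130 remain, so it gets 130.

130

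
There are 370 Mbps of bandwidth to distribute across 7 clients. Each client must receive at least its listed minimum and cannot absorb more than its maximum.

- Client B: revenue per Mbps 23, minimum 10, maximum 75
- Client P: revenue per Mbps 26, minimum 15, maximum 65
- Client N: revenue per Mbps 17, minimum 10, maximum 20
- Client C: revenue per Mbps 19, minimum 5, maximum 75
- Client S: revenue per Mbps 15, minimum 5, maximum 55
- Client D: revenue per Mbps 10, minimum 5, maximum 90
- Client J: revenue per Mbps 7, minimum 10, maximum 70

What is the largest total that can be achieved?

Meeting every minimum uses 10+15+10+5+5+5+10 = 60 Mbps, leaving 310.
Rank by revenue per Mbps: Client P 26 > Client B 23 > Client C 19 > Client N 17 > Client S 15 > Client D 10 > Client J 7.
Client P: +50 to 65 (cap) — 260 left.
Give Client B 65 more to hit its cap of 75 — 195 left.
Client C takes 70 more to reach its cap of 75 — 125 left.
Client N takes 10 more to reach its cap of 20 — 115 left.
Give Client S 50 more to hit its cap of 55 — 65 left.
Only 65 left; Client D takes them to reach 70.
Total = 23×75 + 26×65 + 17×20 + 19×75 + 15×55 + 10×70 + 7×10 = 6775.

6775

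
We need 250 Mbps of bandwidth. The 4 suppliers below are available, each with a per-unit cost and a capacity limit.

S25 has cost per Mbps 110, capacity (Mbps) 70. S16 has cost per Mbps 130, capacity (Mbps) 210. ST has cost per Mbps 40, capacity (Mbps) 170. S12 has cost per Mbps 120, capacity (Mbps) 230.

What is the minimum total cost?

15700

Use suppliers in increasing cost order.
Take 170 from ST at 40 ; need 80 more.
S25 (110): use full 70 ; 10 Mbps to go.
Take 10 from S12 at 120 to finish.
S16: unused.
Cost = 170×40 + 70×110 + 10×120 = 15700.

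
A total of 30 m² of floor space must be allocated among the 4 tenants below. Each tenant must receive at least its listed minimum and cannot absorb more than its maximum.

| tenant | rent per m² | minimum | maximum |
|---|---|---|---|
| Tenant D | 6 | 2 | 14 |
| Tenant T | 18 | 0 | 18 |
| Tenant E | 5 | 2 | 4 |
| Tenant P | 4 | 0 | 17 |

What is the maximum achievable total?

394

Meeting every minimum uses 2+0+2+0 = 4 m², leaving 26.
Order the tenants by rent per m²: Tenant T 18 > Tenant D 6 > Tenant E 5 > Tenant P 4.
Tenant T takes 18 more to reach its cap of 18 → 8 left.
Tenant D has room for 12 more but only 8 remain, so it gets 10.
Total = 6×10 + 18×18 + 5×2 = 394.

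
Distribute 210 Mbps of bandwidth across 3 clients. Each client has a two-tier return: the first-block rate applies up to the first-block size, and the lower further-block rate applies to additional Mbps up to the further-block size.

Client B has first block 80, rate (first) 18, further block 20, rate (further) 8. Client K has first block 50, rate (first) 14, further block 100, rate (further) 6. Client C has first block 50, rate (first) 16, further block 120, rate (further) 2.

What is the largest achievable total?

3160

Treat each block as its own option and order by rate: Client B/first 18 > Client C/first 16 > Client K/first 14 > Client B/second 8 > Client K/second 6 > Client C/second 2.
Client B first at 18: fill all 80 — 130 left.
Client C first at 16: fill all 50 — 80 left.
Client K/first (14): +50 — 30 left.
Fill Client B second block (20 at 8) — 10 left.
10 remain; put them into Client K second at 6.
Total = 18×80 + 16×50 + 14×50 + 8×20 + 6×10 = 3160.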